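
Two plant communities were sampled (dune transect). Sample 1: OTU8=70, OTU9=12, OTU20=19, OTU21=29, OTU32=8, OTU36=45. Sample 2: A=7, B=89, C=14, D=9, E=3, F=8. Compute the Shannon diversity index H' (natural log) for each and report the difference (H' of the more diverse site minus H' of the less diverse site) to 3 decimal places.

Sample 1: N=183, proportions 0.382514, 0.065574, 0.103825, 0.15847, 0.043716, 0.245902, giving H' = 1.555143 (working shown to 6 dp, full precision carried).
Sample 2: N=130, proportions 0.053846, 0.684615, 0.107692, 0.069231, 0.023077, 0.061538, giving H' = 1.100125.
Difference = |1.555143 − 1.100125| = 0.455018, i.e. 0.455 to 3 decimal places.

0.455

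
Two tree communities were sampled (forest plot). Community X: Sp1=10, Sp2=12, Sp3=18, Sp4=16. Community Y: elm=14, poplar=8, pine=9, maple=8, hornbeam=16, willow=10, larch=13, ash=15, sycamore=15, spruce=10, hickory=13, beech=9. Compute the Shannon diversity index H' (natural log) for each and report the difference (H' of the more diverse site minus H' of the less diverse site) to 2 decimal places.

1.09

Community X: N=56, proportions 0.17857, 0.21429, 0.32143, 0.28571, giving H' = 1.36048 (working shown to 5 dp, full precision carried).
Community Y: N=140, proportions 0.1, 0.05714, 0.06429, 0.05714, 0.11429, 0.07143, 0.09286, 0.10714, 0.10714, 0.07143, 0.09286, 0.06429, giving H' = 2.45513.
Difference = |1.36048 − 2.45513| = 1.09465, i.e. 1.09 to 2 decimal places.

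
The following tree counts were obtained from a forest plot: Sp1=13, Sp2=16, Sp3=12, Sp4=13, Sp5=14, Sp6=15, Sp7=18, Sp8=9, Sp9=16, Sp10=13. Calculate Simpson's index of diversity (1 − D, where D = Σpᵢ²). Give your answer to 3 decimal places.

0.897

Total N = 13+16+12+13+14+15+18+9+16+13 = 139, so the proportions are 0.09353, 0.11511, 0.08633, 0.09353, 0.10072, 0.10791, 0.1295, 0.06475, 0.11511, 0.09353 (working shown to 5 dp, full precision carried).
D = 0.09353² + 0.11511² + 0.08633² + 0.09353² + 0.10072² + 0.10791² + 0.1295² + 0.06475² + 0.11511² + 0.09353² = 0.00875 + 0.01325 + 0.00745 + 0.00875 + 0.01014 + 0.01165 + 0.01677 + 0.00419 + 0.01325 + 0.00875 = 0.10294.
So 1 − D = 0.89706, i.e. 0.897 to 3 decimal places.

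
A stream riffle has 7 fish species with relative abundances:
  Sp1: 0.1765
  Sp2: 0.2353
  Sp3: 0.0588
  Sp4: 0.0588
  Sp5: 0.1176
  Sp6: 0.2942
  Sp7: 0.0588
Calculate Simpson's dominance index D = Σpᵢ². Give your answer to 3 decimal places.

0.197

D = 0.1765² + 0.2353² + 0.0588² + 0.0588² + 0.1176² + 0.2942² + 0.0588² = 0.03115 + 0.05537 + 0.00346 + 0.00346 + 0.01383 + 0.08655 + 0.00346 = 0.19727 (working shown to 5 dp, full precision carried).
To 3 decimal places, D = 0.197.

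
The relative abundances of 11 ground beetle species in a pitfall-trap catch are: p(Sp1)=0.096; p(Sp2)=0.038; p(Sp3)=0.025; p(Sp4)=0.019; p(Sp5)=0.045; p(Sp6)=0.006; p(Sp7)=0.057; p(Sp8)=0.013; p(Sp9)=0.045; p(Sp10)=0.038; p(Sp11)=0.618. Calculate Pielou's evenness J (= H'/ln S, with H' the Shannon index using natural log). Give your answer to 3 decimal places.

H' = −Σ pᵢ ln pᵢ = −((-0.22497) + (-0.12427) + (-0.09222) + (-0.07530) + (-0.13955) + (-0.03070) + (-0.16329) + (-0.05646) + (-0.13955) + (-0.12427) + (-0.29742)) = 1.46799 (working shown to 5 dp, full precision carried).
With S = 11 species, ln S = 2.39790, so J = 1.46799/2.39790 = 0.61220, i.e. 0.612 to 3 decimal places.

0.612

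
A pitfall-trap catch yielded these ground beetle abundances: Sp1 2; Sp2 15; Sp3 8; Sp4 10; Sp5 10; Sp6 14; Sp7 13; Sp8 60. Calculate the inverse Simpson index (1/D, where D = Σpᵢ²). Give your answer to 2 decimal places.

3.91

Total N = 2+15+8+10+10+14+13+60 = 132, so the proportions are 0.015152, 0.113636, 0.060606, 0.075758, 0.075758, 0.106061, 0.098485, 0.454545 (working shown to 6 dp, full precision carried).
D = 0.015152² + 0.113636² + 0.060606² + 0.075758² + 0.075758² + 0.106061² + 0.098485² + 0.454545² = 0.000230 + 0.012913 + 0.003673 + 0.005739 + 0.005739 + 0.011249 + 0.009699 + 0.206612 = 0.255854.
So 1/D = 3.9085, i.e. 3.91 to 2 decimal places.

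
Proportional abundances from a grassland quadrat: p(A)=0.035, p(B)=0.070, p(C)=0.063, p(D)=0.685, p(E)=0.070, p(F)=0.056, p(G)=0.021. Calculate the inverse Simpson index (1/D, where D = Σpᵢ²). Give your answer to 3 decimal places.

D = 0.035² + 0.07² + 0.063² + 0.685² + 0.07² + 0.056² + 0.021² = 0.001225 + 0.004900 + 0.003969 + 0.469225 + 0.004900 + 0.003136 + 0.000441 = 0.487796 (working shown to 6 dp, full precision carried).
So 1/D = 2.05004, i.e. 2.050 to 3 decimal places.

2.050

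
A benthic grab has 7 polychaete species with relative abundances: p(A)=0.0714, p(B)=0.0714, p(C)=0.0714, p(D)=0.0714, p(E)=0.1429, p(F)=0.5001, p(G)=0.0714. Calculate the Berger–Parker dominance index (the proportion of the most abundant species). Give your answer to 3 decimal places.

The largest proportion is 0.5001, i.e. d = 0.500 to 3 decimal places.

0.500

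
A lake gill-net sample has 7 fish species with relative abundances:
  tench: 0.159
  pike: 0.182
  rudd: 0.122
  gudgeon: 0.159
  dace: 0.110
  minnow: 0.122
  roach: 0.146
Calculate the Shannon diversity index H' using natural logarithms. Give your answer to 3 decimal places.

Each pᵢ ln pᵢ term (working shown to 5 dp, full precision carried): 0.159×(-1.83885)=-0.29238, 0.182×(-1.70375)=-0.31008, 0.122×(-2.10373)=-0.25666, 0.159×(-1.83885)=-0.29238, 0.11×(-2.20727)=-0.24280, 0.122×(-2.10373)=-0.25666, 0.146×(-1.92415)=-0.28093.
Sum = -1.93187, so H' = 1.932.

1.932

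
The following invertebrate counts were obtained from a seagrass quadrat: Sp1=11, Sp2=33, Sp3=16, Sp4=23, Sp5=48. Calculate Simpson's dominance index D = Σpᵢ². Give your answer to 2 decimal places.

0.25

Total N = 11+33+16+23+48 = 131, so the proportions are 0.084, 0.2519, 0.1221, 0.1756, 0.3664 (working shown to 4 dp, full precision carried).
D = 0.084² + 0.2519² + 0.1221² + 0.1756² + 0.3664² = 0.0071 + 0.0635 + 0.0149 + 0.0308 + 0.1343 = 0.2505.
To 2 decimal places, D = 0.25.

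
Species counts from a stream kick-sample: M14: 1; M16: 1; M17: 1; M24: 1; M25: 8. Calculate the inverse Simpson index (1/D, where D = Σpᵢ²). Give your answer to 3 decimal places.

2.118

Total N = 1+1+1+1+8 = 12, so the proportions are 0.083333, 0.083333, 0.083333, 0.083333, 0.666667 (working shown to 6 dp, full precision carried).
D = 0.083333² + 0.083333² + 0.083333² + 0.083333² + 0.666667² = 0.006944 + 0.006944 + 0.006944 + 0.006944 + 0.444444 = 0.472222.
So 1/D = 2.11765, i.e. 2.118 to 3 decimal places.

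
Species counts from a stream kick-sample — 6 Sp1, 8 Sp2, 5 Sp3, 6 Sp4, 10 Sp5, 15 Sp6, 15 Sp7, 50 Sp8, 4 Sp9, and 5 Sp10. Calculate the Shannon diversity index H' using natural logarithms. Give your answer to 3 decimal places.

Total N = 6+8+5+6+10+15+15+50+4+5 = 124, so the proportions are 0.04839, 0.06452, 0.04032, 0.04839, 0.08065, 0.12097, 0.12097, 0.40323, 0.03226, 0.04032 (working shown to 5 dp, full precision carried).
Each pᵢ ln pᵢ term: 0.04839×(-3.02852)=-0.14654, 0.06452×(-2.74084)=-0.17683, 0.04032×(-3.21084)=-0.12947, 0.04839×(-3.02852)=-0.14654, 0.08065×(-2.51770)=-0.20304, 0.12097×(-2.11223)=-0.25551, 0.12097×(-2.11223)=-0.25551, 0.40323×(-0.90826)=-0.36623, 0.03226×(-3.43399)=-0.11077, 0.04032×(-3.21084)=-0.12947.
Sum = -1.91992, so H' = 1.920.

1.920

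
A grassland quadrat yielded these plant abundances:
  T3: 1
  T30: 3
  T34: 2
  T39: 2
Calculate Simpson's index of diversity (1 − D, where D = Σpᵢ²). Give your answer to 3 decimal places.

Total N = 1+3+2+2 = 8, so the proportions are 0.125, 0.375, 0.25, 0.25 (working shown to 5 dp, full precision carried).
D = 0.125² + 0.375² + 0.25² + 0.25² = 0.01562 + 0.14062 + 0.06250 + 0.06250 = 0.28125.
So 1 − D = 0.71875, i.e. 0.719 to 3 decimal places.

0.719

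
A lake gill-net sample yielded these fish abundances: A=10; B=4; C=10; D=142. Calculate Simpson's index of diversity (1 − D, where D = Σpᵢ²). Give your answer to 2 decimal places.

Total N = 10+4+10+142 = 166, so the proportions are 0.0602, 0.0241, 0.0602, 0.8554 (working shown to 4 dp, full precision carried).
D = 0.0602² + 0.0241² + 0.0602² + 0.8554² = 0.0036 + 0.0006 + 0.0036 + 0.7317 = 0.7396.
So 1 − D = 0.2604, i.e. 0.26 to 2 decimal places.

0.26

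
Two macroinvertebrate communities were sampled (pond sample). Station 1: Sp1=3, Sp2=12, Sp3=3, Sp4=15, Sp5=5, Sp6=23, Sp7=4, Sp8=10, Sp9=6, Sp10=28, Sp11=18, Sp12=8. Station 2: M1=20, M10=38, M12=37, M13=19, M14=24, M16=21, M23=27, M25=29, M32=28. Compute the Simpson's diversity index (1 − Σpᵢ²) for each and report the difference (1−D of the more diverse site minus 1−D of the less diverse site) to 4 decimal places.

Station 1: N=135, proportions 0.022222, 0.088889, 0.022222, 0.111111, 0.037037, 0.17037, 0.02963, 0.074074, 0.044444, 0.207407, 0.133333, 0.059259, giving 1−D = 0.875720 (working shown to 6 dp, full precision carried).
Station 2: N=243, proportions 0.082305, 0.156379, 0.152263, 0.078189, 0.098765, 0.08642, 0.111111, 0.119342, 0.115226, giving 1−D = 0.882386.
Difference = |0.875720 − 0.882386| = 0.006666, i.e. 0.0067 to 4 decimal places.

0.0067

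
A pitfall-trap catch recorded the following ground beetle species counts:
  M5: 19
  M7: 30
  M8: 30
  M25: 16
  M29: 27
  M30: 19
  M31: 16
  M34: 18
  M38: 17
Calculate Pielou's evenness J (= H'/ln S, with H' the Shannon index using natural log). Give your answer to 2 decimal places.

0.99

Total N = 19+30+30+16+27+19+16+18+17 = 192, so the proportions are 0.099, 0.1562, 0.1562, 0.0833, 0.1406, 0.099, 0.0833, 0.0938, 0.0885 (working shown to 4 dp, full precision carried).
H' = −Σ pᵢ ln pᵢ = −((-0.2289) + (-0.2900) + (-0.2900) + (-0.2071) + (-0.2759) + (-0.2289) + (-0.2071) + (-0.2219) + (-0.2146)) = 2.1645.
With S = 9 species, ln S = 2.1972, so J = 2.1645/2.1972 = 0.9851, i.e. 0.99 to 2 decimal places.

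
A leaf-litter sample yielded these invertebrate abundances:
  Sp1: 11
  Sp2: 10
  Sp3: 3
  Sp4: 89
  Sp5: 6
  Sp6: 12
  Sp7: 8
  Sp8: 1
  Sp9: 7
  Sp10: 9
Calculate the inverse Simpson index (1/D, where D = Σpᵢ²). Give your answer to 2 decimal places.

2.85

Total N = 11+10+3+89+6+12+8+1+7+9 = 156, so the proportions are 0.07051, 0.0641, 0.01923, 0.57051, 0.03846, 0.07692, 0.05128, 0.00641, 0.04487, 0.05769 (working shown to 5 dp, full precision carried).
D = 0.07051² + 0.0641² + 0.01923² + 0.57051² + 0.03846² + 0.07692² + 0.05128² + 0.00641² + 0.04487² + 0.05769² = 0.00497 + 0.00411 + 0.00037 + 0.32548 + 0.00148 + 0.00592 + 0.00263 + 0.00004 + 0.00201 + 0.00333 = 0.35035.
So 1/D = 2.8543, i.e. 2.85 to 2 decimal places.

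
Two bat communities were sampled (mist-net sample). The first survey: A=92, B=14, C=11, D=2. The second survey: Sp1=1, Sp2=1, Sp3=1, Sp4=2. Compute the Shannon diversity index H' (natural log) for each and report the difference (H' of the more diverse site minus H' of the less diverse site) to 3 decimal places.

The first survey: N=119, proportions 0.77311, 0.11765, 0.09244, 0.01681, giving H' = 0.73951 (working shown to 5 dp, full precision carried).
The second survey: N=5, proportions 0.2, 0.2, 0.2, 0.4, giving H' = 1.33218.
Difference = |0.73951 − 1.33218| = 0.59267, i.e. 0.593 to 3 decimal places.

0.593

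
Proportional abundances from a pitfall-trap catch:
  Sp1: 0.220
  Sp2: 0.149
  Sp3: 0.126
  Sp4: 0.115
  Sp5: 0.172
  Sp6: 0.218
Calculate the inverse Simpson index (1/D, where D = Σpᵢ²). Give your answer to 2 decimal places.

5.66

D = 0.22² + 0.149² + 0.126² + 0.115² + 0.172² + 0.218² = 0.048400 + 0.022201 + 0.015876 + 0.013225 + 0.029584 + 0.047524 = 0.176810 (working shown to 6 dp, full precision carried).
So 1/D = 5.6558, i.e. 5.66 to 2 decimal places.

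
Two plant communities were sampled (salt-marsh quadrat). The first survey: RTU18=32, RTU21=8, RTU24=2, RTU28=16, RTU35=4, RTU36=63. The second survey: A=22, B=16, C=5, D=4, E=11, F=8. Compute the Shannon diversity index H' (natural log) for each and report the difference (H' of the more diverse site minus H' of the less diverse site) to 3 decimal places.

The first survey: N=125, proportions 0.256, 0.064, 0.016, 0.128, 0.032, 0.504, giving H' = 1.30952 (working shown to 5 dp, full precision carried).
The second survey: N=66, proportions 0.33333, 0.24242, 0.07576, 0.06061, 0.16667, 0.12121, giving H' = 1.62952.
Difference = |1.30952 − 1.62952| = 0.32000, i.e. 0.320 to 3 decimal places.

0.320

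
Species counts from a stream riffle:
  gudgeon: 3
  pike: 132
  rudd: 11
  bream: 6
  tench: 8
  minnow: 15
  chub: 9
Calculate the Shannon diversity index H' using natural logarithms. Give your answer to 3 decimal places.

1.074

Total N = 3+132+11+6+8+15+9 = 184, so the proportions are 0.0163, 0.71739, 0.05978, 0.03261, 0.04348, 0.08152, 0.04891 (working shown to 5 dp, full precision carried).
Each pᵢ ln pᵢ term: 0.0163×(-4.11632)=-0.06711, 0.71739×(-0.33213)=-0.23827, 0.05978×(-2.81704)=-0.16841, 0.03261×(-3.42318)=-0.11163, 0.04348×(-3.13549)=-0.13633, 0.08152×(-2.50689)=-0.20437, 0.04891×(-3.01771)=-0.14761.
Sum = -1.07372, so H' = 1.074.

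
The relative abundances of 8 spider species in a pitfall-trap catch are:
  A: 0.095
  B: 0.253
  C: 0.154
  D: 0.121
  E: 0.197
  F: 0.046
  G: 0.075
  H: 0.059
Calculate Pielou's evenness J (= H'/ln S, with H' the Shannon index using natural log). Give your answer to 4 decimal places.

H' = −Σ pᵢ ln pᵢ = −((-0.223618) + (-0.347715) + (-0.288104) + (-0.255548) + (-0.320037) + (-0.141639) + (-0.194270) + (-0.166983)) = 1.937913 (working shown to 6 dp, full precision carried).
With S = 8 species, ln S = 2.079442, so J = 1.937913/2.079442 = 0.931939, i.e. 0.9319 to 4 decimal places.

0.9319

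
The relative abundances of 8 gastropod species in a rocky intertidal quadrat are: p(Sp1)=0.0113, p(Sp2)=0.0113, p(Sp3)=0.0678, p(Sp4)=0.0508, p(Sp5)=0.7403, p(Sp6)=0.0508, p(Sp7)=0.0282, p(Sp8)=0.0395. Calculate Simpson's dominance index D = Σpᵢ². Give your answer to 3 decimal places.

D = 0.0113² + 0.0113² + 0.0678² + 0.0508² + 0.7403² + 0.0508² + 0.0282² + 0.0395² = 0.00013 + 0.00013 + 0.00460 + 0.00258 + 0.54804 + 0.00258 + 0.00080 + 0.00156 = 0.56041 (working shown to 5 dp, full precision carried).
To 3 decimal places, D = 0.560.

0.560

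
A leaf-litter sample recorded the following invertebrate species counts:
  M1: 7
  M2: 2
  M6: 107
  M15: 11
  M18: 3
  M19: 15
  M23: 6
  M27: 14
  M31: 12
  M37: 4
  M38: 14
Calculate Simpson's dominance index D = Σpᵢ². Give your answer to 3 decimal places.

Total N = 7+2+107+11+3+15+6+14+12+4+14 = 195, so the proportions are 0.0359, 0.01026, 0.54872, 0.05641, 0.01538, 0.07692, 0.03077, 0.07179, 0.06154, 0.02051, 0.07179 (working shown to 5 dp, full precision carried).
D = 0.0359² + 0.01026² + 0.54872² + 0.05641² + 0.01538² + 0.07692² + 0.03077² + 0.07179² + 0.06154² + 0.02051² + 0.07179² = 0.00129 + 0.00011 + 0.30109 + 0.00318 + 0.00024 + 0.00592 + 0.00095 + 0.00515 + 0.00379 + 0.00042 + 0.00515 = 0.32728.
To 3 decimal places, D = 0.327.

0.327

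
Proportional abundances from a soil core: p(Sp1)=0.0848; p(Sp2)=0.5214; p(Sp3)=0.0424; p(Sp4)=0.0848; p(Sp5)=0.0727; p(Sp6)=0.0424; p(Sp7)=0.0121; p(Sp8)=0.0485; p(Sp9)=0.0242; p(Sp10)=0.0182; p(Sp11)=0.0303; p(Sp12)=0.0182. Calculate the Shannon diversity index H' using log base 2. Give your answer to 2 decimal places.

Each pᵢ log₂ pᵢ term (working shown to 4 dp, full precision carried): 0.0848×(-3.5598)=-0.3019, 0.5214×(-0.9395)=-0.4899, 0.0424×(-4.5598)=-0.1933, 0.0848×(-3.5598)=-0.3019, 0.0727×(-3.7819)=-0.2749, 0.0424×(-4.5598)=-0.1933, 0.0121×(-6.3688)=-0.0771, 0.0485×(-4.3659)=-0.2117, 0.0242×(-5.3688)=-0.1299, 0.0182×(-5.7799)=-0.1052, 0.0303×(-5.0445)=-0.1528, 0.0182×(-5.7799)=-0.1052.
Sum = -2.5372, so H' = 2.54.

2.54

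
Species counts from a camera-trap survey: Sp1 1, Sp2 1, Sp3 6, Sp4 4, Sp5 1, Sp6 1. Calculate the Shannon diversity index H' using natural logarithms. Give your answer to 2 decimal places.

Total N = 1+1+6+4+1+1 = 14, so the proportions are 0.0714, 0.0714, 0.4286, 0.2857, 0.0714, 0.0714 (working shown to 4 dp, full precision carried).
Each pᵢ ln pᵢ term: 0.0714×(-2.6391)=-0.1885, 0.0714×(-2.6391)=-0.1885, 0.4286×(-0.8473)=-0.3631, 0.2857×(-1.2528)=-0.3579, 0.0714×(-2.6391)=-0.1885, 0.0714×(-2.6391)=-0.1885.
Sum = -1.4751, so H' = 1.48.

1.48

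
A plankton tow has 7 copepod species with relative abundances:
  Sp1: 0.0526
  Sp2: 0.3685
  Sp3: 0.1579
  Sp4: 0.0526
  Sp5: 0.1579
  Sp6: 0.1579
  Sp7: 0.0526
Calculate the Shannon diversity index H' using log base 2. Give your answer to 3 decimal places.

2.463

Each pᵢ log₂ pᵢ term (working shown to 5 dp, full precision carried): 0.0526×(-4.24879)=-0.22349, 0.3685×(-1.44026)=-0.53074, 0.1579×(-2.66292)=-0.42047, 0.0526×(-4.24879)=-0.22349, 0.1579×(-2.66292)=-0.42047, 0.1579×(-2.66292)=-0.42047, 0.0526×(-4.24879)=-0.22349.
Sum = -2.46262, so H' = 2.463.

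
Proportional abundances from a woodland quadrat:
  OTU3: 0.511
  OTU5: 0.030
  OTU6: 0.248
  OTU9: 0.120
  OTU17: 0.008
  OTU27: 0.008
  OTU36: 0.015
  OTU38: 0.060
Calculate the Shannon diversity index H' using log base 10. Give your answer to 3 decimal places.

0.590

Each pᵢ log₁₀ pᵢ term (working shown to 5 dp, full precision carried): 0.511×(-0.29158)=-0.14900, 0.03×(-1.52288)=-0.04569, 0.248×(-0.60555)=-0.15018, 0.12×(-0.92082)=-0.11050, 0.008×(-2.09691)=-0.01678, 0.008×(-2.09691)=-0.01678, 0.015×(-1.82391)=-0.02736, 0.06×(-1.22185)=-0.07331.
Sum = -0.58958, so H' = 0.590.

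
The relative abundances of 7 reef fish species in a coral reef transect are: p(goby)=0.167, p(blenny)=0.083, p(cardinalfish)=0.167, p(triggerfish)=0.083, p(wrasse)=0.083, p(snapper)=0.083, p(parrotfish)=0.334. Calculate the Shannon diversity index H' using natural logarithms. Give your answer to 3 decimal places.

1.790

Each pᵢ ln pᵢ term (working shown to 5 dp, full precision carried): 0.167×(-1.78976)=-0.29889, 0.083×(-2.48891)=-0.20658, 0.167×(-1.78976)=-0.29889, 0.083×(-2.48891)=-0.20658, 0.083×(-2.48891)=-0.20658, 0.083×(-2.48891)=-0.20658, 0.334×(-1.09661)=-0.36627.
Sum = -1.79037, so H' = 1.790.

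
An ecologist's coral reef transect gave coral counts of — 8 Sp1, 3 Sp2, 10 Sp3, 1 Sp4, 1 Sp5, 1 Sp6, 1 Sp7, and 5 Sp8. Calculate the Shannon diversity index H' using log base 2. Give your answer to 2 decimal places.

Total N = 8+3+10+1+1+1+1+5 = 30, so the proportions are 0.2667, 0.1, 0.3333, 0.0333, 0.0333, 0.0333, 0.0333, 0.1667 (working shown to 4 dp, full precision carried).
Each pᵢ log₂ pᵢ term: 0.2667×(-1.9069)=-0.5085, 0.1×(-3.3219)=-0.3322, 0.3333×(-1.5850)=-0.5283, 0.0333×(-4.9069)=-0.1636, 0.0333×(-4.9069)=-0.1636, 0.0333×(-4.9069)=-0.1636, 0.0333×(-4.9069)=-0.1636, 0.1667×(-2.5850)=-0.4308.
Sum = -2.4541, so H' = 2.45.

2.45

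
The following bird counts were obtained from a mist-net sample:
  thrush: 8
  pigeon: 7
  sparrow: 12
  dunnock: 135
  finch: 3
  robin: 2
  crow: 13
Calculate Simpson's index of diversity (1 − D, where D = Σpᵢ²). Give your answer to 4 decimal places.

Total N = 8+7+12+135+3+2+13 = 180, so the proportions are 0.044444, 0.038889, 0.066667, 0.75, 0.016667, 0.011111, 0.072222 (working shown to 6 dp, full precision carried).
D = 0.044444² + 0.038889² + 0.066667² + 0.75² + 0.016667² + 0.011111² + 0.072222² = 0.001975 + 0.001512 + 0.004444 + 0.562500 + 0.000278 + 0.000123 + 0.005216 = 0.576049.
So 1 − D = 0.423951, i.e. 0.4240 to 4 decimal places.

0.4240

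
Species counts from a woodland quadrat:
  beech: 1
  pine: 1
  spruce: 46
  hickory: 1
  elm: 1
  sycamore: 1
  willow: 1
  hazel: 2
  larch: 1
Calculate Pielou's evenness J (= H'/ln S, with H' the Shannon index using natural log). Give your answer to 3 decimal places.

0.355

Total N = 1+1+46+1+1+1+1+2+1 = 55, so the proportions are 0.01818, 0.01818, 0.83636, 0.01818, 0.01818, 0.01818, 0.01818, 0.03636, 0.01818 (working shown to 5 dp, full precision carried).
H' = −Σ pᵢ ln pᵢ = −((-0.07286) + (-0.07286) + (-0.14945) + (-0.07286) + (-0.07286) + (-0.07286) + (-0.07286) + (-0.12052) + (-0.07286)) = 0.77999.
With S = 9 species, ln S = 2.19722, so J = 0.77999/2.19722 = 0.35499, i.e. 0.355 to 3 decimal places.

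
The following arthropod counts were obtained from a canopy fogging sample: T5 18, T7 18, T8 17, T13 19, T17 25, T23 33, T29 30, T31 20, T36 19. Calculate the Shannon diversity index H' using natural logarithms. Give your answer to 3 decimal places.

2.168

Total N = 18+18+17+19+25+33+30+20+19 = 199, so the proportions are 0.09045, 0.09045, 0.08543, 0.09548, 0.12563, 0.16583, 0.15075, 0.1005, 0.09548 (working shown to 5 dp, full precision carried).
Each pᵢ ln pᵢ term: 0.09045×(-2.40293)=-0.21735, 0.09045×(-2.40293)=-0.21735, 0.08543×(-2.46009)=-0.21016, 0.09548×(-2.34887)=-0.22426, 0.12563×(-2.07443)=-0.26061, 0.16583×(-1.79680)=-0.29796, 0.15075×(-1.89211)=-0.28524, 0.1005×(-2.29757)=-0.23091, 0.09548×(-2.34887)=-0.22426.
Sum = -2.16811, so H' = 2.168.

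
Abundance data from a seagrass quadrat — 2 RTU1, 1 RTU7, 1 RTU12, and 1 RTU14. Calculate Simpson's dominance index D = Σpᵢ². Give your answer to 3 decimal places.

0.280

Total N = 2+1+1+1 = 5, so the proportions are 0.4, 0.2, 0.2, 0.2 (working shown to 5 dp, full precision carried).
D = 0.4² + 0.2² + 0.2² + 0.2² = 0.16000 + 0.04000 + 0.04000 + 0.04000 = 0.28000.
To 3 decimal places, D = 0.280.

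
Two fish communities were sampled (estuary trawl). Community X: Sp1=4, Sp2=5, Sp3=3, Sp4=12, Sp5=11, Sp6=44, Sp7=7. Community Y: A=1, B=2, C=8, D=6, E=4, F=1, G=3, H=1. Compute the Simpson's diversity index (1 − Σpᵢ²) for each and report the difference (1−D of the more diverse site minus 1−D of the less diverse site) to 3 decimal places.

Community X: N=86, proportions 0.04651, 0.05814, 0.03488, 0.13953, 0.12791, 0.51163, 0.0814, giving 1−D = 0.68902 (working shown to 5 dp, full precision carried).
Community Y: N=26, proportions 0.03846, 0.07692, 0.30769, 0.23077, 0.15385, 0.03846, 0.11538, 0.03846, giving 1−D = 0.80473.
Difference = |0.68902 − 0.80473| = 0.11571, i.e. 0.116 to 3 decimal places.

0.116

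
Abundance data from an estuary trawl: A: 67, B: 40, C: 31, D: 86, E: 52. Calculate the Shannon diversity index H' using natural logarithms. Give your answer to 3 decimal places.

Total N = 67+40+31+86+52 = 276, so the proportions are 0.24275, 0.14493, 0.11232, 0.31159, 0.18841 (working shown to 5 dp, full precision carried).
Each pᵢ ln pᵢ term: 0.24275×(-1.41571)=-0.34367, 0.14493×(-1.93152)=-0.27993, 0.11232×(-2.18641)=-0.24558, 0.31159×(-1.16605)=-0.36334, 0.18841×(-1.66916)=-0.31448.
Sum = -1.54699, so H' = 1.547.

1.547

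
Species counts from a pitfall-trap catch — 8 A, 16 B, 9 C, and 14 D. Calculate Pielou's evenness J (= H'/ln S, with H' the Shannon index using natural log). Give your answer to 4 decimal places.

0.9706

Total N = 8+16+9+14 = 47, so the proportions are 0.170213, 0.340426, 0.191489, 0.297872 (working shown to 6 dp, full precision carried).
H' = −Σ pᵢ ln pᵢ = −((-0.301397) + (-0.366829) + (-0.316517) + (-0.360750)) = 1.345493.
With S = 4 species, ln S = 1.386294, so J = 1.345493/1.386294 = 0.970568, i.e. 0.9706 to 4 decimal places.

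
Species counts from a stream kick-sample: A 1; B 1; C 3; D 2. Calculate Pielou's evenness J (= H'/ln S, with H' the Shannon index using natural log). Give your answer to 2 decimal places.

Total N = 1+1+3+2 = 7, so the proportions are 0.1429, 0.1429, 0.4286, 0.2857 (working shown to 4 dp, full precision carried).
H' = −Σ pᵢ ln pᵢ = −((-0.2780) + (-0.2780) + (-0.3631) + (-0.3579)) = 1.2770.
With S = 4 species, ln S = 1.3863, so J = 1.2770/1.3863 = 0.9212, i.e. 0.92 to 2 decimal places.

0.92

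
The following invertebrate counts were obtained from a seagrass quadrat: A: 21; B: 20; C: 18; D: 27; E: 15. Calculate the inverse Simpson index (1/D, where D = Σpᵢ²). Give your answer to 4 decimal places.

Total N = 21+20+18+27+15 = 101, so the proportions are 0.20792079, 0.1980198, 0.17821782, 0.26732673, 0.14851485 (working shown to 8 dp, full precision carried).
D = 0.20792079² + 0.1980198² + 0.17821782² + 0.26732673² + 0.14851485² = 0.04323106 + 0.03921184 + 0.03176159 + 0.07146358 + 0.02205666 = 0.20772473.
So 1/D = 4.814063, i.e. 4.8141 to 4 decimal places.

4.8141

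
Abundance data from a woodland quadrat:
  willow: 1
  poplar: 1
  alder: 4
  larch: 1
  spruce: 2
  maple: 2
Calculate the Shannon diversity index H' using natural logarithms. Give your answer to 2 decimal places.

Total N = 1+1+4+1+2+2 = 11, so the proportions are 0.0909, 0.0909, 0.3636, 0.0909, 0.1818, 0.1818 (working shown to 4 dp, full precision carried).
Each pᵢ ln pᵢ term: 0.0909×(-2.3979)=-0.2180, 0.0909×(-2.3979)=-0.2180, 0.3636×(-1.0116)=-0.3679, 0.0909×(-2.3979)=-0.2180, 0.1818×(-1.7047)=-0.3100, 0.1818×(-1.7047)=-0.3100.
Sum = -1.6417, so H' = 1.64.

1.64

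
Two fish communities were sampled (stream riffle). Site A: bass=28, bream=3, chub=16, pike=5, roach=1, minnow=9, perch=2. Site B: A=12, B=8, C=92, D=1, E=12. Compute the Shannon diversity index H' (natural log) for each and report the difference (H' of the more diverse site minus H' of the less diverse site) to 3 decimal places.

0.610

Site A: N=64, proportions 0.4375, 0.04688, 0.25, 0.07812, 0.01562, 0.14062, 0.03125, giving H' = 1.50002 (working shown to 5 dp, full precision carried).
Site B: N=125, proportions 0.096, 0.064, 0.736, 0.008, 0.096, giving H' = 0.89009.
Difference = |1.50002 − 0.89009| = 0.60993, i.e. 0.610 to 3 decimal places.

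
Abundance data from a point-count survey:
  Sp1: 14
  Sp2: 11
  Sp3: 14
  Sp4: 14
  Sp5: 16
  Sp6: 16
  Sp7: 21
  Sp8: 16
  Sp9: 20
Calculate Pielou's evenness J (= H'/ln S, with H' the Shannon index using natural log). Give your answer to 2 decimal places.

Total N = 14+11+14+14+16+16+21+16+20 = 142, so the proportions are 0.0986, 0.0775, 0.0986, 0.0986, 0.1127, 0.1127, 0.1479, 0.1127, 0.1408 (working shown to 4 dp, full precision carried).
H' = −Σ pᵢ ln pᵢ = −((-0.2284) + (-0.1981) + (-0.2284) + (-0.2284) + (-0.2460) + (-0.2460) + (-0.2827) + (-0.2460) + (-0.2761)) = 2.1801.
With S = 9 species, ln S = 2.1972, so J = 2.1801/2.1972 = 0.9922, i.e. 0.99 to 2 decimal places.

0.99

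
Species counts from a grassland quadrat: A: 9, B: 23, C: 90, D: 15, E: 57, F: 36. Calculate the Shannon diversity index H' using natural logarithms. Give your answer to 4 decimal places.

Total N = 9+23+90+15+57+36 = 230, so the proportions are 0.03913, 0.1, 0.391304, 0.065217, 0.247826, 0.156522 (working shown to 6 dp, full precision carried).
Each pᵢ ln pᵢ term: 0.03913×(-3.240855)=-0.126816, 0.1×(-2.302585)=-0.230259, 0.391304×(-0.938270)=-0.367149, 0.065217×(-2.730029)=-0.178045, 0.247826×(-1.395028)=-0.345724, 0.156522×(-1.854560)=-0.290279.
Sum = -1.538272, so H' = 1.5383.

1.5383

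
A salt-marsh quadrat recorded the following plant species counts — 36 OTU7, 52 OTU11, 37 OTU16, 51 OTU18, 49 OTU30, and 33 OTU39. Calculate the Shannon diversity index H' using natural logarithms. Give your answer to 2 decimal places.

1.78

Total N = 36+52+37+51+49+33 = 258, so the proportions are 0.1395, 0.2016, 0.1434, 0.1977, 0.1899, 0.1279 (working shown to 4 dp, full precision carried).
Each pᵢ ln pᵢ term: 0.1395×(-1.9694)=-0.2748, 0.2016×(-1.6017)=-0.3228, 0.1434×(-1.9420)=-0.2785, 0.1977×(-1.6211)=-0.3205, 0.1899×(-1.6611)=-0.3155, 0.1279×(-2.0565)=-0.2630.
Sum = -1.7751, so H' = 1.78.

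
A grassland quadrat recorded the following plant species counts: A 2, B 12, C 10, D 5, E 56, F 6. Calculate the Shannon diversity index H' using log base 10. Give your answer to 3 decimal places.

Total N = 2+12+10+5+56+6 = 91, so the proportions are 0.02198, 0.13187, 0.10989, 0.05495, 0.61538, 0.06593 (working shown to 5 dp, full precision carried).
Each pᵢ log₁₀ pᵢ term: 0.02198×(-1.65801)=-0.03644, 0.13187×(-0.87986)=-0.11603, 0.10989×(-0.95904)=-0.10539, 0.05495×(-1.26007)=-0.06923, 0.61538×(-0.21085)=-0.12976, 0.06593×(-1.18089)=-0.07786.
Sum = -0.53471, so H' = 0.535.

0.535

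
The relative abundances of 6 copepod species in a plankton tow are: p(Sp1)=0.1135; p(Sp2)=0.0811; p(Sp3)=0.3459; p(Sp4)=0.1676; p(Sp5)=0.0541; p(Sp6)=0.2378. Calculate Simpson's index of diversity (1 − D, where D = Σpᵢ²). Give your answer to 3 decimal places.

0.773

D = 0.1135² + 0.0811² + 0.3459² + 0.1676² + 0.0541² + 0.2378² = 0.01288 + 0.00658 + 0.11965 + 0.02809 + 0.00293 + 0.05655 = 0.22667 (working shown to 5 dp, full precision carried).
So 1 − D = 0.77333, i.e. 0.773 to 3 decimal places.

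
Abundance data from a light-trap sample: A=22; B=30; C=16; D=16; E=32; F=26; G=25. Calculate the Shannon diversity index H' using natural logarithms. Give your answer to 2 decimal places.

Total N = 22+30+16+16+32+26+25 = 167, so the proportions are 0.1317, 0.1796, 0.0958, 0.0958, 0.1916, 0.1557, 0.1497 (working shown to 4 dp, full precision carried).
Each pᵢ ln pᵢ term: 0.1317×(-2.0270)=-0.2670, 0.1796×(-1.7168)=-0.3084, 0.0958×(-2.3454)=-0.2247, 0.0958×(-2.3454)=-0.2247, 0.1916×(-1.6523)=-0.3166, 0.1557×(-1.8599)=-0.2896, 0.1497×(-1.8991)=-0.2843.
Sum = -1.9153, so H' = 1.92.

1.92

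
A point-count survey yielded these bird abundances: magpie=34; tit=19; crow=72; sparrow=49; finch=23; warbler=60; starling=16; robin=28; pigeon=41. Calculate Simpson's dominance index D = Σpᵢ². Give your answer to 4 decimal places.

0.1364

Total N = 34+19+72+49+23+60+16+28+41 = 342, so the proportions are 0.099415, 0.055556, 0.210526, 0.143275, 0.067251, 0.175439, 0.046784, 0.081871, 0.119883 (working shown to 6 dp, full precision carried).
D = 0.099415² + 0.055556² + 0.210526² + 0.143275² + 0.067251² + 0.175439² + 0.046784² + 0.081871² + 0.119883² = 0.009883 + 0.003086 + 0.044321 + 0.020528 + 0.004523 + 0.030779 + 0.002189 + 0.006703 + 0.014372 = 0.136384.
To 4 decimal places, D = 0.1364.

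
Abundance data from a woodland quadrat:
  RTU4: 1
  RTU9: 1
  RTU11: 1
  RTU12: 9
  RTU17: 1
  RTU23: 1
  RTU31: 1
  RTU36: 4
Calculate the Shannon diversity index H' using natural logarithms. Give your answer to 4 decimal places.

Total N = 1+1+1+9+1+1+1+4 = 19, so the proportions are 0.052632, 0.052632, 0.052632, 0.473684, 0.052632, 0.052632, 0.052632, 0.210526 (working shown to 6 dp, full precision carried).
Each pᵢ ln pᵢ term: 0.052632×(-2.944439)=-0.154970, 0.052632×(-2.944439)=-0.154970, 0.052632×(-2.944439)=-0.154970, 0.473684×(-0.747214)=-0.353944, 0.052632×(-2.944439)=-0.154970, 0.052632×(-2.944439)=-0.154970, 0.052632×(-2.944439)=-0.154970, 0.210526×(-1.558145)=-0.328030.
Sum = -1.611797, so H' = 1.6118.

1.6118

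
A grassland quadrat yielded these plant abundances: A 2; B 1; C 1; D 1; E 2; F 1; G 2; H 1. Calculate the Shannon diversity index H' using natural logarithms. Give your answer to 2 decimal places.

Total N = 2+1+1+1+2+1+2+1 = 11, so the proportions are 0.1818, 0.0909, 0.0909, 0.0909, 0.1818, 0.0909, 0.1818, 0.0909 (working shown to 4 dp, full precision carried).
Each pᵢ ln pᵢ term: 0.1818×(-1.7047)=-0.3100, 0.0909×(-2.3979)=-0.2180, 0.0909×(-2.3979)=-0.2180, 0.0909×(-2.3979)=-0.2180, 0.1818×(-1.7047)=-0.3100, 0.0909×(-2.3979)=-0.2180, 0.1818×(-1.7047)=-0.3100, 0.0909×(-2.3979)=-0.2180.
Sum = -2.0198, so H' = 2.02.

2.02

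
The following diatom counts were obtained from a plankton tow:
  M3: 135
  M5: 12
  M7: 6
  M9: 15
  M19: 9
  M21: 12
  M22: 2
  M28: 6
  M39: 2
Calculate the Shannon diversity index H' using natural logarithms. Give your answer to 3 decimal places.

1.240

Total N = 135+12+6+15+9+12+2+6+2 = 199, so the proportions are 0.67839, 0.0603, 0.03015, 0.07538, 0.04523, 0.0603, 0.01005, 0.03015, 0.01005 (working shown to 5 dp, full precision carried).
Each pᵢ ln pᵢ term: 0.67839×(-0.38803)=-0.26324, 0.0603×(-2.80840)=-0.16935, 0.03015×(-3.50155)=-0.10557, 0.07538×(-2.58525)=-0.19487, 0.04523×(-3.09608)=-0.14002, 0.0603×(-2.80840)=-0.16935, 0.01005×(-4.60016)=-0.04623, 0.03015×(-3.50155)=-0.10557, 0.01005×(-4.60016)=-0.04623.
Sum = -1.24044, so H' = 1.240.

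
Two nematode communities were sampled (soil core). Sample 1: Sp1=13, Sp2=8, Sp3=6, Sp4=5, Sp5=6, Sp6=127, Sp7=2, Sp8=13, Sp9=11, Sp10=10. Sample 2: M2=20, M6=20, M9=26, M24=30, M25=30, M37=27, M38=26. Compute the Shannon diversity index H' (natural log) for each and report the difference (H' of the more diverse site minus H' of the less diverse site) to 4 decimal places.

0.5059

Sample 1: N=201, proportions 0.064677, 0.039801, 0.029851, 0.024876, 0.029851, 0.631841, 0.00995, 0.064677, 0.054726, 0.049751, giving H' = 1.428314 (working shown to 6 dp, full precision carried).
Sample 2: N=179, proportions 0.111732, 0.111732, 0.145251, 0.167598, 0.167598, 0.150838, 0.145251, giving H' = 1.934259.
Difference = |1.428314 − 1.934259| = 0.505945, i.e. 0.5059 to 4 decimal places.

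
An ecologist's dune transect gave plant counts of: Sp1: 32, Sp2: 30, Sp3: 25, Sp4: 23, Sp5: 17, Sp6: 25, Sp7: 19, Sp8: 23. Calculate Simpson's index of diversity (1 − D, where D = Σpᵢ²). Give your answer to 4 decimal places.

Total N = 32+30+25+23+17+25+19+23 = 194, so the proportions are 0.164948, 0.154639, 0.128866, 0.118557, 0.087629, 0.128866, 0.097938, 0.118557 (working shown to 6 dp, full precision carried).
D = 0.164948² + 0.154639² + 0.128866² + 0.118557² + 0.087629² + 0.128866² + 0.097938² + 0.118557² = 0.027208 + 0.023913 + 0.016606 + 0.014056 + 0.007679 + 0.016606 + 0.009592 + 0.014056 = 0.129716.
So 1 − D = 0.870284, i.e. 0.8703 to 4 decimal places.

0.8703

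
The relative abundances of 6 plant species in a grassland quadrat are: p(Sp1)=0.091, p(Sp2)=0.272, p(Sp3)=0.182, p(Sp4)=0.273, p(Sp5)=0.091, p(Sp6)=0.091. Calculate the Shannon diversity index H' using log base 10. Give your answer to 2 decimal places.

Each pᵢ log₁₀ pᵢ term (working shown to 4 dp, full precision carried): 0.091×(-1.0410)=-0.0947, 0.272×(-0.5654)=-0.1538, 0.182×(-0.7399)=-0.1347, 0.273×(-0.5638)=-0.1539, 0.091×(-1.0410)=-0.0947, 0.091×(-1.0410)=-0.0947.
Sum = -0.7266, so H' = 0.73.

0.73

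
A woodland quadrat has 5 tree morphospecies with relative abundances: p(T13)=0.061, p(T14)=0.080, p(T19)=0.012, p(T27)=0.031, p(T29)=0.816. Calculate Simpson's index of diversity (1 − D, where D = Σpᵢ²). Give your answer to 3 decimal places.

0.323

D = 0.061² + 0.08² + 0.012² + 0.031² + 0.816² = 0.00372 + 0.00640 + 0.00014 + 0.00096 + 0.66586 = 0.67708 (working shown to 5 dp, full precision carried).
So 1 − D = 0.32292, i.e. 0.323 to 3 decimal places.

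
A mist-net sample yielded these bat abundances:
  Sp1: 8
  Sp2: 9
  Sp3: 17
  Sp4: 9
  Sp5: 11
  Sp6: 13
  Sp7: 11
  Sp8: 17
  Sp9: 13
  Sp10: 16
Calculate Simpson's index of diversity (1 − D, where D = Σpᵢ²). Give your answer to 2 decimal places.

0.89

Total N = 8+9+17+9+11+13+11+17+13+16 = 124, so the proportions are 0.0645, 0.0726, 0.1371, 0.0726, 0.0887, 0.1048, 0.0887, 0.1371, 0.1048, 0.129 (working shown to 4 dp, full precision carried).
D = 0.0645² + 0.0726² + 0.1371² + 0.0726² + 0.0887² + 0.1048² + 0.0887² + 0.1371² + 0.1048² + 0.129² = 0.0042 + 0.0053 + 0.0188 + 0.0053 + 0.0079 + 0.0110 + 0.0079 + 0.0188 + 0.0110 + 0.0166 = 0.1067.
So 1 − D = 0.8933, i.e. 0.89 to 2 decimal places.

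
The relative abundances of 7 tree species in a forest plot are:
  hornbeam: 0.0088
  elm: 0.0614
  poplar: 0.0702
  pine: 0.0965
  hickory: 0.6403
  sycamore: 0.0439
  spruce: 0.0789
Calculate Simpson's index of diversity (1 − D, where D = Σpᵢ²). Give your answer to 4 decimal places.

D = 0.0088² + 0.0614² + 0.0702² + 0.0965² + 0.6403² + 0.0439² + 0.0789² = 0.000077 + 0.003770 + 0.004928 + 0.009312 + 0.409984 + 0.001927 + 0.006225 = 0.436224 (working shown to 6 dp, full precision carried).
So 1 − D = 0.563776, i.e. 0.5638 to 4 decimal places.

0.5638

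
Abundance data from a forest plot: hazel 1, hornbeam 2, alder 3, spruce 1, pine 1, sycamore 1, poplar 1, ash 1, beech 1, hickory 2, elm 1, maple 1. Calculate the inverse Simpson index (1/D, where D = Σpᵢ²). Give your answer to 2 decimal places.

Total N = 1+2+3+1+1+1+1+1+1+2+1+1 = 16, so the proportions are 0.0625, 0.125, 0.1875, 0.0625, 0.0625, 0.0625, 0.0625, 0.0625, 0.0625, 0.125, 0.0625, 0.0625 (working shown to 6 dp, full precision carried).
D = 0.0625² + 0.125² + 0.1875² + 0.0625² + 0.0625² + 0.0625² + 0.0625² + 0.0625² + 0.0625² + 0.125² + 0.0625² + 0.0625² = 0.003906 + 0.015625 + 0.035156 + 0.003906 + 0.003906 + 0.003906 + 0.003906 + 0.003906 + 0.003906 + 0.015625 + 0.003906 + 0.003906 = 0.101562.
So 1/D = 9.8462, i.e. 9.85 to 2 decimal places.

9.85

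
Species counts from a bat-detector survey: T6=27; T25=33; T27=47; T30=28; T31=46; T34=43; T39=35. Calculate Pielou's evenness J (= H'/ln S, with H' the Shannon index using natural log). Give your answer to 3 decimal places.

0.989

Total N = 27+33+47+28+46+43+35 = 259, so the proportions are 0.10425, 0.12741, 0.18147, 0.10811, 0.17761, 0.16602, 0.13514 (working shown to 5 dp, full precision carried).
H' = −Σ pᵢ ln pᵢ = −((-0.23570) + (-0.26251) + (-0.30971) + (-0.24050) + (-0.30694) + (-0.29812) + (-0.27047)) = 1.92394.
With S = 7 species, ln S = 1.94591, so J = 1.92394/1.94591 = 0.98871, i.e. 0.989 to 3 decimal places.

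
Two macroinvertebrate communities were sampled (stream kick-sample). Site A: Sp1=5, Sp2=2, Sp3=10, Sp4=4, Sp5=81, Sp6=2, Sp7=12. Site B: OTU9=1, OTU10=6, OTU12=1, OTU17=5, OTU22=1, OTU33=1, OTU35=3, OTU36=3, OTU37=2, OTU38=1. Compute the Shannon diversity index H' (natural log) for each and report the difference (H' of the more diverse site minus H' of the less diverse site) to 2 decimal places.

Site A: N=116, proportions 0.0431, 0.0172, 0.0862, 0.0345, 0.6983, 0.0172, 0.1034, giving H' = 1.0884 (working shown to 4 dp, full precision carried).
Site B: N=24, proportions 0.0417, 0.25, 0.0417, 0.2083, 0.0417, 0.0417, 0.125, 0.125, 0.0833, 0.0417, giving H' = 2.0624.
Difference = |1.0884 − 2.0624| = 0.9740, i.e. 0.97 to 2 decimal places.

0.97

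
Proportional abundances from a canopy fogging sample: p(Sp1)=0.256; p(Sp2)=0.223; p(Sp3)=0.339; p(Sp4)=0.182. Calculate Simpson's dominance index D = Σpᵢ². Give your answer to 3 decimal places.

0.263

D = 0.256² + 0.223² + 0.339² + 0.182² = 0.06554 + 0.04973 + 0.11492 + 0.03312 = 0.26331 (working shown to 5 dp, full precision carried).
To 3 decimal places, D = 0.263.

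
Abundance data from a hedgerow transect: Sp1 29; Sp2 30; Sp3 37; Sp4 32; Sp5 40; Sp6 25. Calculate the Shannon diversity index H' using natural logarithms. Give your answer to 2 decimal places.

Total N = 29+30+37+32+40+25 = 193, so the proportions are 0.1503, 0.1554, 0.1917, 0.1658, 0.2073, 0.1295 (working shown to 4 dp, full precision carried).
Each pᵢ ln pᵢ term: 0.1503×(-1.8954)=-0.2848, 0.1554×(-1.8615)=-0.2894, 0.1917×(-1.6518)=-0.3167, 0.1658×(-1.7970)=-0.2979, 0.2073×(-1.5738)=-0.3262, 0.1295×(-2.0438)=-0.2647.
Sum = -1.7797, so H' = 1.78.

1.78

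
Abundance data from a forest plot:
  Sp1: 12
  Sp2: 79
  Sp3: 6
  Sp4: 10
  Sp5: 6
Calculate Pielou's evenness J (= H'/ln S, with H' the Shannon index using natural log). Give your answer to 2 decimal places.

Total N = 12+79+6+10+6 = 113, so the proportions are 0.1062, 0.6991, 0.0531, 0.0885, 0.0531 (working shown to 4 dp, full precision carried).
H' = −Σ pᵢ ln pᵢ = −((-0.2381) + (-0.2502) + (-0.1559) + (-0.2146) + (-0.1559)) = 1.0147.
With S = 5 species, ln S = 1.6094, so J = 1.0147/1.6094 = 0.6305, i.e. 0.63 to 2 decimal places.

0.63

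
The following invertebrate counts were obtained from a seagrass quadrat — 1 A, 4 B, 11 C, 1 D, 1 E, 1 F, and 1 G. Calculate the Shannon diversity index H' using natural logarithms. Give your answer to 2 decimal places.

Total N = 1+4+11+1+1+1+1 = 20, so the proportions are 0.05, 0.2, 0.55, 0.05, 0.05, 0.05, 0.05 (working shown to 4 dp, full precision carried).
Each pᵢ ln pᵢ term: 0.05×(-2.9957)=-0.1498, 0.2×(-1.6094)=-0.3219, 0.55×(-0.5978)=-0.3288, 0.05×(-2.9957)=-0.1498, 0.05×(-2.9957)=-0.1498, 0.05×(-2.9957)=-0.1498, 0.05×(-2.9957)=-0.1498.
Sum = -1.3996, so H' = 1.40.

1.40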